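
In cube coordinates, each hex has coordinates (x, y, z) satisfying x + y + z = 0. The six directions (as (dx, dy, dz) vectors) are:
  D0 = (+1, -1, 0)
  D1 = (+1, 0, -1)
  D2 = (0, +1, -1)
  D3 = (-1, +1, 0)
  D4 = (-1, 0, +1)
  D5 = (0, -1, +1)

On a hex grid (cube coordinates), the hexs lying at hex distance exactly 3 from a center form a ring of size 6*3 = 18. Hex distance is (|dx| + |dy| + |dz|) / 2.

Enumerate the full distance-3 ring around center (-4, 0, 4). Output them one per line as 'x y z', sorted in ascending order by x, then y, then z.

Answer: -7 0 7
-7 1 6
-7 2 5
-7 3 4
-6 -1 7
-6 3 3
-5 -2 7
-5 3 2
-4 -3 7
-4 3 1
-3 -3 6
-3 2 1
-2 -3 5
-2 1 1
-1 -3 4
-1 -2 3
-1 -1 2
-1 0 1

Derivation:
Walk ring at distance 3 from (-4, 0, 4):
Start at center + D4*3 = (-7, 0, 7)
  hex 0: (-7, 0, 7)
  hex 1: (-6, -1, 7)
  hex 2: (-5, -2, 7)
  hex 3: (-4, -3, 7)
  hex 4: (-3, -3, 6)
  hex 5: (-2, -3, 5)
  hex 6: (-1, -3, 4)
  hex 7: (-1, -2, 3)
  hex 8: (-1, -1, 2)
  hex 9: (-1, 0, 1)
  hex 10: (-2, 1, 1)
  hex 11: (-3, 2, 1)
  hex 12: (-4, 3, 1)
  hex 13: (-5, 3, 2)
  hex 14: (-6, 3, 3)
  hex 15: (-7, 3, 4)
  hex 16: (-7, 2, 5)
  hex 17: (-7, 1, 6)
Sorted: 18 hexes.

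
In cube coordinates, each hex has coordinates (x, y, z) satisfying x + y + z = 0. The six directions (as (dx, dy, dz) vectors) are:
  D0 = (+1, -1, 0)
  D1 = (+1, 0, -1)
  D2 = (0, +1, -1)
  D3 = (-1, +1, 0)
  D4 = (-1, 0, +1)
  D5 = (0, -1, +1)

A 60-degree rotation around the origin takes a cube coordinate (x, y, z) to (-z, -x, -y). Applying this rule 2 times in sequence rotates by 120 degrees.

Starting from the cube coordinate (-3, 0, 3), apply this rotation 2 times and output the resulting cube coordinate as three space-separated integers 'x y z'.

Answer: 0 3 -3

Derivation:
Start: (-3, 0, 3)
Step 1: (-3, 0, 3) -> (-(3), -(-3), -(0)) = (-3, 3, 0)
Step 2: (-3, 3, 0) -> (-(0), -(-3), -(3)) = (0, 3, -3)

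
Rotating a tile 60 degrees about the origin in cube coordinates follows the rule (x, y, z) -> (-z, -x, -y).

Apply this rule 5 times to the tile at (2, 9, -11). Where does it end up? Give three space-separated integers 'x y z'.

Start: (2, 9, -11)
Step 1: (2, 9, -11) -> (-(-11), -(2), -(9)) = (11, -2, -9)
Step 2: (11, -2, -9) -> (-(-9), -(11), -(-2)) = (9, -11, 2)
Step 3: (9, -11, 2) -> (-(2), -(9), -(-11)) = (-2, -9, 11)
Step 4: (-2, -9, 11) -> (-(11), -(-2), -(-9)) = (-11, 2, 9)
Step 5: (-11, 2, 9) -> (-(9), -(-11), -(2)) = (-9, 11, -2)

Answer: -9 11 -2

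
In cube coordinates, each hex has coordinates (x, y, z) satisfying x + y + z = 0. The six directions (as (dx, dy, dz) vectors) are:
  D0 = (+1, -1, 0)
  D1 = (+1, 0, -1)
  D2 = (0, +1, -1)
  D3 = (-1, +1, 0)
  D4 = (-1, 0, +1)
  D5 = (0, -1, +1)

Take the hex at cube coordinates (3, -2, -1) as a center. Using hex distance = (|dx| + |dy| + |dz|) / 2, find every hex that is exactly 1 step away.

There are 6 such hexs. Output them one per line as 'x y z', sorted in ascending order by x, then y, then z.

Walk ring at distance 1 from (3, -2, -1):
Start at center + D4*1 = (2, -2, 0)
  hex 0: (2, -2, 0)
  hex 1: (3, -3, 0)
  hex 2: (4, -3, -1)
  hex 3: (4, -2, -2)
  hex 4: (3, -1, -2)
  hex 5: (2, -1, -1)
Sorted: 6 hexes.

Answer: 2 -2 0
2 -1 -1
3 -3 0
3 -1 -2
4 -3 -1
4 -2 -2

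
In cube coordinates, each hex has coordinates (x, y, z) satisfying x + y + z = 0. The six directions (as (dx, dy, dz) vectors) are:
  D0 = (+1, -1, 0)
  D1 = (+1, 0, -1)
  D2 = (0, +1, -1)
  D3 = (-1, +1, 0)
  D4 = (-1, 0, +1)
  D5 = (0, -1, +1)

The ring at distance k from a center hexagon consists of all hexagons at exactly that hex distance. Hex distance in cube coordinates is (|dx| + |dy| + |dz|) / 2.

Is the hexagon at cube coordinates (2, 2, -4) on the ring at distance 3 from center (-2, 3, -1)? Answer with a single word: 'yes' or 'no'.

|px - cx| = |2 - (-2)| = 4
|py - cy| = |2 - 3| = 1
|pz - cz| = |-4 - (-1)| = 3
distance = (4+1+3)/2 = 8/2 = 4
radius = 3; distance != radius -> no

Answer: no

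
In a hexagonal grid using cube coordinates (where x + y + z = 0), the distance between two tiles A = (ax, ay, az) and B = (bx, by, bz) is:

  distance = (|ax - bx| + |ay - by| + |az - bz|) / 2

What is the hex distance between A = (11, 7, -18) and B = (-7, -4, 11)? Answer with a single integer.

|ax - bx| = |11 - (-7)| = 18
|ay - by| = |7 - (-4)| = 11
|az - bz| = |-18 - 11| = 29
distance = (18 + 11 + 29) / 2 = 58 / 2 = 29

Answer: 29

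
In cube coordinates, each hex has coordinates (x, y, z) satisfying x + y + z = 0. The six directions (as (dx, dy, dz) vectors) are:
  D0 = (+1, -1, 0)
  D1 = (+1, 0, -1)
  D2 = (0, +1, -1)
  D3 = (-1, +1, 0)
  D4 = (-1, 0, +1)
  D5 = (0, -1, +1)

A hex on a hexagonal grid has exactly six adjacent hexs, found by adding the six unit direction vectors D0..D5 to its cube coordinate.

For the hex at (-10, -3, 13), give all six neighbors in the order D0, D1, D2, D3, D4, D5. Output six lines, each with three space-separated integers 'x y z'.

Center: (-10, -3, 13). Add each direction:
  D0: (-10, -3, 13) + (1, -1, 0) = (-9, -4, 13)
  D1: (-10, -3, 13) + (1, 0, -1) = (-9, -3, 12)
  D2: (-10, -3, 13) + (0, 1, -1) = (-10, -2, 12)
  D3: (-10, -3, 13) + (-1, 1, 0) = (-11, -2, 13)
  D4: (-10, -3, 13) + (-1, 0, 1) = (-11, -3, 14)
  D5: (-10, -3, 13) + (0, -1, 1) = (-10, -4, 14)

Answer: -9 -4 13
-9 -3 12
-10 -2 12
-11 -2 13
-11 -3 14
-10 -4 14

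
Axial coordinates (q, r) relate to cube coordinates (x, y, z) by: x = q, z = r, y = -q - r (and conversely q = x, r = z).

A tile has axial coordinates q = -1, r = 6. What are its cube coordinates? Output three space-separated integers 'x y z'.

Answer: -1 -5 6

Derivation:
x = q = -1
z = r = 6
y = -x - z = -(-1) - (6) = -5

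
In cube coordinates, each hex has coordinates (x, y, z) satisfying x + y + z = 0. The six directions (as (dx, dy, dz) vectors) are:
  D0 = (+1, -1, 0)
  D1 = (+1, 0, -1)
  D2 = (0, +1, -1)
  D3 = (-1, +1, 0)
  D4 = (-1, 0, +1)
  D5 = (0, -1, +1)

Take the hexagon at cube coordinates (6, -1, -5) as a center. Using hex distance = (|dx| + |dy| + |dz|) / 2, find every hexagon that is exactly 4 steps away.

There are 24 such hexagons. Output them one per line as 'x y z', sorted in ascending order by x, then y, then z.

Answer: 2 -1 -1
2 0 -2
2 1 -3
2 2 -4
2 3 -5
3 -2 -1
3 3 -6
4 -3 -1
4 3 -7
5 -4 -1
5 3 -8
6 -5 -1
6 3 -9
7 -5 -2
7 2 -9
8 -5 -3
8 1 -9
9 -5 -4
9 0 -9
10 -5 -5
10 -4 -6
10 -3 -7
10 -2 -8
10 -1 -9

Derivation:
Walk ring at distance 4 from (6, -1, -5):
Start at center + D4*4 = (2, -1, -1)
  hex 0: (2, -1, -1)
  hex 1: (3, -2, -1)
  hex 2: (4, -3, -1)
  hex 3: (5, -4, -1)
  hex 4: (6, -5, -1)
  hex 5: (7, -5, -2)
  hex 6: (8, -5, -3)
  hex 7: (9, -5, -4)
  hex 8: (10, -5, -5)
  hex 9: (10, -4, -6)
  hex 10: (10, -3, -7)
  hex 11: (10, -2, -8)
  hex 12: (10, -1, -9)
  hex 13: (9, 0, -9)
  hex 14: (8, 1, -9)
  hex 15: (7, 2, -9)
  hex 16: (6, 3, -9)
  hex 17: (5, 3, -8)
  hex 18: (4, 3, -7)
  hex 19: (3, 3, -6)
  hex 20: (2, 3, -5)
  hex 21: (2, 2, -4)
  hex 22: (2, 1, -3)
  hex 23: (2, 0, -2)
Sorted: 24 hexes.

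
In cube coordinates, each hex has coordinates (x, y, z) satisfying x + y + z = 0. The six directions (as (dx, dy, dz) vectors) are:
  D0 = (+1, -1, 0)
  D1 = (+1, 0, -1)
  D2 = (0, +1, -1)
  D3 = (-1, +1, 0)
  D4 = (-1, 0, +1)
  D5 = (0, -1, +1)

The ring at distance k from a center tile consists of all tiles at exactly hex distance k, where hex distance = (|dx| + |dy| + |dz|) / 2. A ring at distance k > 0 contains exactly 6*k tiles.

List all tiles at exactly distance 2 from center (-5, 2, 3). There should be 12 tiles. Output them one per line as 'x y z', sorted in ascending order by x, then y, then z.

Walk ring at distance 2 from (-5, 2, 3):
Start at center + D4*2 = (-7, 2, 5)
  hex 0: (-7, 2, 5)
  hex 1: (-6, 1, 5)
  hex 2: (-5, 0, 5)
  hex 3: (-4, 0, 4)
  hex 4: (-3, 0, 3)
  hex 5: (-3, 1, 2)
  hex 6: (-3, 2, 1)
  hex 7: (-4, 3, 1)
  hex 8: (-5, 4, 1)
  hex 9: (-6, 4, 2)
  hex 10: (-7, 4, 3)
  hex 11: (-7, 3, 4)
Sorted: 12 hexes.

Answer: -7 2 5
-7 3 4
-7 4 3
-6 1 5
-6 4 2
-5 0 5
-5 4 1
-4 0 4
-4 3 1
-3 0 3
-3 1 2
-3 2 1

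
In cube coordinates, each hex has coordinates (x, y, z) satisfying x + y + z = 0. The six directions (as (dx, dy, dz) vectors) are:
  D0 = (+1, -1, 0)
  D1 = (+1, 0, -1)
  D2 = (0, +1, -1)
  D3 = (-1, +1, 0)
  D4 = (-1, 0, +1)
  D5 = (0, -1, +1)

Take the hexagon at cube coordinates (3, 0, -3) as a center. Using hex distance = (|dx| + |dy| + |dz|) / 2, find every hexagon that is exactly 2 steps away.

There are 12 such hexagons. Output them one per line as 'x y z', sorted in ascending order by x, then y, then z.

Walk ring at distance 2 from (3, 0, -3):
Start at center + D4*2 = (1, 0, -1)
  hex 0: (1, 0, -1)
  hex 1: (2, -1, -1)
  hex 2: (3, -2, -1)
  hex 3: (4, -2, -2)
  hex 4: (5, -2, -3)
  hex 5: (5, -1, -4)
  hex 6: (5, 0, -5)
  hex 7: (4, 1, -5)
  hex 8: (3, 2, -5)
  hex 9: (2, 2, -4)
  hex 10: (1, 2, -3)
  hex 11: (1, 1, -2)
Sorted: 12 hexes.

Answer: 1 0 -1
1 1 -2
1 2 -3
2 -1 -1
2 2 -4
3 -2 -1
3 2 -5
4 -2 -2
4 1 -5
5 -2 -3
5 -1 -4
5 0 -5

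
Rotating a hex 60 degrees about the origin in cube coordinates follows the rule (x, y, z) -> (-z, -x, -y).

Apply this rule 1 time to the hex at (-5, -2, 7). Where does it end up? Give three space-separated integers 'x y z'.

Answer: -7 5 2

Derivation:
Start: (-5, -2, 7)
Step 1: (-5, -2, 7) -> (-(7), -(-5), -(-2)) = (-7, 5, 2)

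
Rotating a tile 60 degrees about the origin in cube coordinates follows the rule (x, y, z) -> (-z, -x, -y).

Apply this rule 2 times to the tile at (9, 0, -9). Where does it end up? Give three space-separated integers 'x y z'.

Start: (9, 0, -9)
Step 1: (9, 0, -9) -> (-(-9), -(9), -(0)) = (9, -9, 0)
Step 2: (9, -9, 0) -> (-(0), -(9), -(-9)) = (0, -9, 9)

Answer: 0 -9 9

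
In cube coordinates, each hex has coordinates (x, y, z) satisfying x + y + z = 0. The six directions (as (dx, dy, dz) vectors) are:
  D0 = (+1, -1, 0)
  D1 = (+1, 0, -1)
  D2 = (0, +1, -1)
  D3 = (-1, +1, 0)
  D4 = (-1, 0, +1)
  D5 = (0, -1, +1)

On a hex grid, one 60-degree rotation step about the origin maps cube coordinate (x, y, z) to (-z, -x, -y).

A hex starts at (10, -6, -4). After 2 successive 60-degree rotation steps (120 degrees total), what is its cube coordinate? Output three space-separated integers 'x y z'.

Answer: -6 -4 10

Derivation:
Start: (10, -6, -4)
Step 1: (10, -6, -4) -> (-(-4), -(10), -(-6)) = (4, -10, 6)
Step 2: (4, -10, 6) -> (-(6), -(4), -(-10)) = (-6, -4, 10)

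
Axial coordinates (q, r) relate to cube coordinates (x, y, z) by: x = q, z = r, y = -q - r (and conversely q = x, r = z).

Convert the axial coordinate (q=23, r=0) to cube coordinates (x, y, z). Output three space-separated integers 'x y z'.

Answer: 23 -23 0

Derivation:
x = q = 23
z = r = 0
y = -x - z = -(23) - (0) = -23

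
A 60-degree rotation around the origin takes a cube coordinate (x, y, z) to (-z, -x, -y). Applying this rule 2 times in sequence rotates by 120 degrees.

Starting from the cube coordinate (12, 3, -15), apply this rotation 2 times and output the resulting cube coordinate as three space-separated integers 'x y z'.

Answer: 3 -15 12

Derivation:
Start: (12, 3, -15)
Step 1: (12, 3, -15) -> (-(-15), -(12), -(3)) = (15, -12, -3)
Step 2: (15, -12, -3) -> (-(-3), -(15), -(-12)) = (3, -15, 12)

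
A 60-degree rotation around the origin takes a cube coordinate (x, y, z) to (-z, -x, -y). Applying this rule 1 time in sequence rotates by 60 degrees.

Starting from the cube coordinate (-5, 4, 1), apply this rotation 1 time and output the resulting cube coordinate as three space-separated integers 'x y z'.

Start: (-5, 4, 1)
Step 1: (-5, 4, 1) -> (-(1), -(-5), -(4)) = (-1, 5, -4)

Answer: -1 5 -4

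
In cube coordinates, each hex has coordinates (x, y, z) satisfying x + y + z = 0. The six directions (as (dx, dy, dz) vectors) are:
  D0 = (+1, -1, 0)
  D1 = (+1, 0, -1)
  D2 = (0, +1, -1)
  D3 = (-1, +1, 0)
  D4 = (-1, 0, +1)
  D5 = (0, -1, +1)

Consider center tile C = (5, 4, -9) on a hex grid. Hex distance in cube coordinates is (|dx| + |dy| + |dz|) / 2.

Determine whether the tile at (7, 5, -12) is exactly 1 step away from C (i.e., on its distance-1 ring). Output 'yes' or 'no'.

Answer: no

Derivation:
|px - cx| = |7 - 5| = 2
|py - cy| = |5 - 4| = 1
|pz - cz| = |-12 - (-9)| = 3
distance = (2+1+3)/2 = 6/2 = 3
radius = 1; distance != radius -> no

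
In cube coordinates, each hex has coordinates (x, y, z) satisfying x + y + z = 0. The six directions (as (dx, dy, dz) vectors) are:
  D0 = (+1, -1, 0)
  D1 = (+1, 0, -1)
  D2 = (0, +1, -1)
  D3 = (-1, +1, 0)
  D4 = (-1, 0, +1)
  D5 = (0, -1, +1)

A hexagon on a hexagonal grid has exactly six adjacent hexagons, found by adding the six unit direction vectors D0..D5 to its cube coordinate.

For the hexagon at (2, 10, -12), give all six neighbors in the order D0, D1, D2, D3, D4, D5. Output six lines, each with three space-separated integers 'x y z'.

Center: (2, 10, -12). Add each direction:
  D0: (2, 10, -12) + (1, -1, 0) = (3, 9, -12)
  D1: (2, 10, -12) + (1, 0, -1) = (3, 10, -13)
  D2: (2, 10, -12) + (0, 1, -1) = (2, 11, -13)
  D3: (2, 10, -12) + (-1, 1, 0) = (1, 11, -12)
  D4: (2, 10, -12) + (-1, 0, 1) = (1, 10, -11)
  D5: (2, 10, -12) + (0, -1, 1) = (2, 9, -11)

Answer: 3 9 -12
3 10 -13
2 11 -13
1 11 -12
1 10 -11
2 9 -11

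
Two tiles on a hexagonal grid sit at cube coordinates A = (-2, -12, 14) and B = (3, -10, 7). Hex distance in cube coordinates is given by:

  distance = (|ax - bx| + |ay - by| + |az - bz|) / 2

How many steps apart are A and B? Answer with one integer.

|ax - bx| = |-2 - 3| = 5
|ay - by| = |-12 - (-10)| = 2
|az - bz| = |14 - 7| = 7
distance = (5 + 2 + 7) / 2 = 14 / 2 = 7

Answer: 7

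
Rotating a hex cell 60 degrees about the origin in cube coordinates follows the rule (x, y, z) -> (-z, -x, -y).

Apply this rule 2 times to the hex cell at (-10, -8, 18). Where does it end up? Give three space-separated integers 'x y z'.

Answer: -8 18 -10

Derivation:
Start: (-10, -8, 18)
Step 1: (-10, -8, 18) -> (-(18), -(-10), -(-8)) = (-18, 10, 8)
Step 2: (-18, 10, 8) -> (-(8), -(-18), -(10)) = (-8, 18, -10)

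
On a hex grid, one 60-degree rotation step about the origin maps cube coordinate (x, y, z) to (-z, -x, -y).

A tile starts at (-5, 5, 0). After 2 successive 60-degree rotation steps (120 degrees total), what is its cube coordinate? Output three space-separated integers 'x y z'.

Answer: 5 0 -5

Derivation:
Start: (-5, 5, 0)
Step 1: (-5, 5, 0) -> (-(0), -(-5), -(5)) = (0, 5, -5)
Step 2: (0, 5, -5) -> (-(-5), -(0), -(5)) = (5, 0, -5)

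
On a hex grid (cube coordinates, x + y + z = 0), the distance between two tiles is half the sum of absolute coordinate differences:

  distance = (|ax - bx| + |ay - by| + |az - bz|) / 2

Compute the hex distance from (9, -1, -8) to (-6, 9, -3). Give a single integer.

|ax - bx| = |9 - (-6)| = 15
|ay - by| = |-1 - 9| = 10
|az - bz| = |-8 - (-3)| = 5
distance = (15 + 10 + 5) / 2 = 30 / 2 = 15

Answer: 15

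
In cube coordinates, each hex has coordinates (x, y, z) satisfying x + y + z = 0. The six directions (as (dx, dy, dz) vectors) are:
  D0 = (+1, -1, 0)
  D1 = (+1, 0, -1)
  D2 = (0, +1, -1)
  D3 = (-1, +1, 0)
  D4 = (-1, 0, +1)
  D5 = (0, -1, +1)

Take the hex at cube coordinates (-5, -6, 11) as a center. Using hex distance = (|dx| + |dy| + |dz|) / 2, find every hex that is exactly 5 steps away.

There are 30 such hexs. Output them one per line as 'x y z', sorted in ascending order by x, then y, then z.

Answer: -10 -6 16
-10 -5 15
-10 -4 14
-10 -3 13
-10 -2 12
-10 -1 11
-9 -7 16
-9 -1 10
-8 -8 16
-8 -1 9
-7 -9 16
-7 -1 8
-6 -10 16
-6 -1 7
-5 -11 16
-5 -1 6
-4 -11 15
-4 -2 6
-3 -11 14
-3 -3 6
-2 -11 13
-2 -4 6
-1 -11 12
-1 -5 6
0 -11 11
0 -10 10
0 -9 9
0 -8 8
0 -7 7
0 -6 6

Derivation:
Walk ring at distance 5 from (-5, -6, 11):
Start at center + D4*5 = (-10, -6, 16)
  hex 0: (-10, -6, 16)
  hex 1: (-9, -7, 16)
  hex 2: (-8, -8, 16)
  hex 3: (-7, -9, 16)
  hex 4: (-6, -10, 16)
  hex 5: (-5, -11, 16)
  hex 6: (-4, -11, 15)
  hex 7: (-3, -11, 14)
  hex 8: (-2, -11, 13)
  hex 9: (-1, -11, 12)
  hex 10: (0, -11, 11)
  hex 11: (0, -10, 10)
  hex 12: (0, -9, 9)
  hex 13: (0, -8, 8)
  hex 14: (0, -7, 7)
  hex 15: (0, -6, 6)
  hex 16: (-1, -5, 6)
  hex 17: (-2, -4, 6)
  hex 18: (-3, -3, 6)
  hex 19: (-4, -2, 6)
  hex 20: (-5, -1, 6)
  hex 21: (-6, -1, 7)
  hex 22: (-7, -1, 8)
  hex 23: (-8, -1, 9)
  hex 24: (-9, -1, 10)
  hex 25: (-10, -1, 11)
  hex 26: (-10, -2, 12)
  hex 27: (-10, -3, 13)
  hex 28: (-10, -4, 14)
  hex 29: (-10, -5, 15)
Sorted: 30 hexes.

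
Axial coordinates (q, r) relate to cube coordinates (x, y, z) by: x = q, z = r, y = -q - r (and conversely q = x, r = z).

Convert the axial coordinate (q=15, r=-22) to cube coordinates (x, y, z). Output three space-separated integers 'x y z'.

Answer: 15 7 -22

Derivation:
x = q = 15
z = r = -22
y = -x - z = -(15) - (-22) = 7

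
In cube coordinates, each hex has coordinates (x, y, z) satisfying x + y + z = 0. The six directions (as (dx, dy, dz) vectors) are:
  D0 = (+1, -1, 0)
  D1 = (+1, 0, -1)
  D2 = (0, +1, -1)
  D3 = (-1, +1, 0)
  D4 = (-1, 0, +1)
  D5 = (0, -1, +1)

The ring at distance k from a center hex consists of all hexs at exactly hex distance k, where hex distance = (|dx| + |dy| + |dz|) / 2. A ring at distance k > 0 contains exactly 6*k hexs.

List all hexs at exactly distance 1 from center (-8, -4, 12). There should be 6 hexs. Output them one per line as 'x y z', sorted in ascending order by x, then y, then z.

Answer: -9 -4 13
-9 -3 12
-8 -5 13
-8 -3 11
-7 -5 12
-7 -4 11

Derivation:
Walk ring at distance 1 from (-8, -4, 12):
Start at center + D4*1 = (-9, -4, 13)
  hex 0: (-9, -4, 13)
  hex 1: (-8, -5, 13)
  hex 2: (-7, -5, 12)
  hex 3: (-7, -4, 11)
  hex 4: (-8, -3, 11)
  hex 5: (-9, -3, 12)
Sorted: 6 hexes.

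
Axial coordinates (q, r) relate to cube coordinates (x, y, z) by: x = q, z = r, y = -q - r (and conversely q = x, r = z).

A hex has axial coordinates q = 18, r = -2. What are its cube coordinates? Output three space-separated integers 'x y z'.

x = q = 18
z = r = -2
y = -x - z = -(18) - (-2) = -16

Answer: 18 -16 -2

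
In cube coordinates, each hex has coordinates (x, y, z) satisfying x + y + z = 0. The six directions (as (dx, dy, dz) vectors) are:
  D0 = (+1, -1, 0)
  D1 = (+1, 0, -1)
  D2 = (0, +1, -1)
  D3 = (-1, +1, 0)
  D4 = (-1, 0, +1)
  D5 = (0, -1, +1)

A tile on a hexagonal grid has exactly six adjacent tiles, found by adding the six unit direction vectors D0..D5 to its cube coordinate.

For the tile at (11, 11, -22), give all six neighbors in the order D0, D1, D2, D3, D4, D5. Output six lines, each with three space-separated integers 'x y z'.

Answer: 12 10 -22
12 11 -23
11 12 -23
10 12 -22
10 11 -21
11 10 -21

Derivation:
Center: (11, 11, -22). Add each direction:
  D0: (11, 11, -22) + (1, -1, 0) = (12, 10, -22)
  D1: (11, 11, -22) + (1, 0, -1) = (12, 11, -23)
  D2: (11, 11, -22) + (0, 1, -1) = (11, 12, -23)
  D3: (11, 11, -22) + (-1, 1, 0) = (10, 12, -22)
  D4: (11, 11, -22) + (-1, 0, 1) = (10, 11, -21)
  D5: (11, 11, -22) + (0, -1, 1) = (11, 10, -21)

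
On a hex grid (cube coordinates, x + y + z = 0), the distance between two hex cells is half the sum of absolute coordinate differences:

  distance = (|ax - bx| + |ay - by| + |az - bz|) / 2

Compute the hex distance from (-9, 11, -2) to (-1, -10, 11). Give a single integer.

|ax - bx| = |-9 - (-1)| = 8
|ay - by| = |11 - (-10)| = 21
|az - bz| = |-2 - 11| = 13
distance = (8 + 21 + 13) / 2 = 42 / 2 = 21

Answer: 21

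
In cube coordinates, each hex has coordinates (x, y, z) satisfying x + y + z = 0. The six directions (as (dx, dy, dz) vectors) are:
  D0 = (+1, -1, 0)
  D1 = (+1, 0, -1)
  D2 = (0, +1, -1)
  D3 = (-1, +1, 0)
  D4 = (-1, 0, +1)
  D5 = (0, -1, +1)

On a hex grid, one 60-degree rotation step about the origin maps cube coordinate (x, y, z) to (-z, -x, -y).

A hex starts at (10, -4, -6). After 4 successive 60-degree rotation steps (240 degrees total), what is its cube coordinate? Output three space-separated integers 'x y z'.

Start: (10, -4, -6)
Step 1: (10, -4, -6) -> (-(-6), -(10), -(-4)) = (6, -10, 4)
Step 2: (6, -10, 4) -> (-(4), -(6), -(-10)) = (-4, -6, 10)
Step 3: (-4, -6, 10) -> (-(10), -(-4), -(-6)) = (-10, 4, 6)
Step 4: (-10, 4, 6) -> (-(6), -(-10), -(4)) = (-6, 10, -4)

Answer: -6 10 -4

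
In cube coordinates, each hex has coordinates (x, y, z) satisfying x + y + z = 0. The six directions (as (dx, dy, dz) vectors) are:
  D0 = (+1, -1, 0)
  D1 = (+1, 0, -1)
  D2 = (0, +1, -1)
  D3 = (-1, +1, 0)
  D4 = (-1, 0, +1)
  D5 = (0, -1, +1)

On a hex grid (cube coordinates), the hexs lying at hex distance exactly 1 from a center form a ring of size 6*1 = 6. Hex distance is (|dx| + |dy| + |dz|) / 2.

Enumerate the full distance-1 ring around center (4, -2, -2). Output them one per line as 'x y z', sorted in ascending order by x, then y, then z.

Answer: 3 -2 -1
3 -1 -2
4 -3 -1
4 -1 -3
5 -3 -2
5 -2 -3

Derivation:
Walk ring at distance 1 from (4, -2, -2):
Start at center + D4*1 = (3, -2, -1)
  hex 0: (3, -2, -1)
  hex 1: (4, -3, -1)
  hex 2: (5, -3, -2)
  hex 3: (5, -2, -3)
  hex 4: (4, -1, -3)
  hex 5: (3, -1, -2)
Sorted: 6 hexes.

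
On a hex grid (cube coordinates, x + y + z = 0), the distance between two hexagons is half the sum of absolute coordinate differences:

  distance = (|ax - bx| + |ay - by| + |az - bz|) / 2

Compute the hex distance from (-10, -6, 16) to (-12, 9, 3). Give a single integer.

Answer: 15

Derivation:
|ax - bx| = |-10 - (-12)| = 2
|ay - by| = |-6 - 9| = 15
|az - bz| = |16 - 3| = 13
distance = (2 + 15 + 13) / 2 = 30 / 2 = 15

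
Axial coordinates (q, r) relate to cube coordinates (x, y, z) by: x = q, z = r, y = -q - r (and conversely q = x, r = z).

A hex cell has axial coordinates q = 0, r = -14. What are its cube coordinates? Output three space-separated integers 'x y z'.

Answer: 0 14 -14

Derivation:
x = q = 0
z = r = -14
y = -x - z = -(0) - (-14) = 14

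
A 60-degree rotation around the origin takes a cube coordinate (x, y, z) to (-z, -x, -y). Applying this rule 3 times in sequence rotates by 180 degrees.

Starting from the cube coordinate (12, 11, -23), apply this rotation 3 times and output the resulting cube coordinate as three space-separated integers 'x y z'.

Answer: -12 -11 23

Derivation:
Start: (12, 11, -23)
Step 1: (12, 11, -23) -> (-(-23), -(12), -(11)) = (23, -12, -11)
Step 2: (23, -12, -11) -> (-(-11), -(23), -(-12)) = (11, -23, 12)
Step 3: (11, -23, 12) -> (-(12), -(11), -(-23)) = (-12, -11, 23)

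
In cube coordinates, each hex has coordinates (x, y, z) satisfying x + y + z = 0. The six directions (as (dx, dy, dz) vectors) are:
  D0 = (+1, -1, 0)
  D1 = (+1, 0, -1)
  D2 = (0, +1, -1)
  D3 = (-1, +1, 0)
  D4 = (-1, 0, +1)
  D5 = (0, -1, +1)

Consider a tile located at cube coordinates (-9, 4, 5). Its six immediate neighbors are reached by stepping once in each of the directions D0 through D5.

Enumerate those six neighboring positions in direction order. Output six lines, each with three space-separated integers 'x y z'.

Answer: -8 3 5
-8 4 4
-9 5 4
-10 5 5
-10 4 6
-9 3 6

Derivation:
Center: (-9, 4, 5). Add each direction:
  D0: (-9, 4, 5) + (1, -1, 0) = (-8, 3, 5)
  D1: (-9, 4, 5) + (1, 0, -1) = (-8, 4, 4)
  D2: (-9, 4, 5) + (0, 1, -1) = (-9, 5, 4)
  D3: (-9, 4, 5) + (-1, 1, 0) = (-10, 5, 5)
  D4: (-9, 4, 5) + (-1, 0, 1) = (-10, 4, 6)
  D5: (-9, 4, 5) + (0, -1, 1) = (-9, 3, 6)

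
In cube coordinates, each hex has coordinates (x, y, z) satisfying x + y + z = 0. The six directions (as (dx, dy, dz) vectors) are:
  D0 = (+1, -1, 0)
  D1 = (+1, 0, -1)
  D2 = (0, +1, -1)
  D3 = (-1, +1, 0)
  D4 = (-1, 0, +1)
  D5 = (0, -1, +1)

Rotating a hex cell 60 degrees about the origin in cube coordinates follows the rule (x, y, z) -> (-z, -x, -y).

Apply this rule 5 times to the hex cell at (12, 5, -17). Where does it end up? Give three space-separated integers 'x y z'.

Answer: -5 17 -12

Derivation:
Start: (12, 5, -17)
Step 1: (12, 5, -17) -> (-(-17), -(12), -(5)) = (17, -12, -5)
Step 2: (17, -12, -5) -> (-(-5), -(17), -(-12)) = (5, -17, 12)
Step 3: (5, -17, 12) -> (-(12), -(5), -(-17)) = (-12, -5, 17)
Step 4: (-12, -5, 17) -> (-(17), -(-12), -(-5)) = (-17, 12, 5)
Step 5: (-17, 12, 5) -> (-(5), -(-17), -(12)) = (-5, 17, -12)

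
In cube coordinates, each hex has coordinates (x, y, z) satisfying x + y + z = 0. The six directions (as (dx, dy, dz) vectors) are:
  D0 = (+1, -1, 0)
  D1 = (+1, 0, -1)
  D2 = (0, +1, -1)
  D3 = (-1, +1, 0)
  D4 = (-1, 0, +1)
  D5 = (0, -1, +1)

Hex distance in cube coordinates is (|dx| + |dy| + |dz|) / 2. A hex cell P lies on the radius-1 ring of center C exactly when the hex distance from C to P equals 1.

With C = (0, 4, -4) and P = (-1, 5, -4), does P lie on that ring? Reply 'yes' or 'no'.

Answer: yes

Derivation:
|px - cx| = |-1 - 0| = 1
|py - cy| = |5 - 4| = 1
|pz - cz| = |-4 - (-4)| = 0
distance = (1+1+0)/2 = 2/2 = 1
radius = 1; distance == radius -> yes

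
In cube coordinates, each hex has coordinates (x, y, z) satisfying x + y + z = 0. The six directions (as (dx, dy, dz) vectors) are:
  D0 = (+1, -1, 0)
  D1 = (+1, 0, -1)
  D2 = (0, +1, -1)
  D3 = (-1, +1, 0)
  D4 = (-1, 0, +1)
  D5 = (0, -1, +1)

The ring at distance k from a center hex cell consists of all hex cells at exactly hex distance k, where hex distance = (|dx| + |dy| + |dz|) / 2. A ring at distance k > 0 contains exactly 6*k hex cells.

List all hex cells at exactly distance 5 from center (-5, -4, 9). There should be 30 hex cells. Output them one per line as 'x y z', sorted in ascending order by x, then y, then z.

Answer: -10 -4 14
-10 -3 13
-10 -2 12
-10 -1 11
-10 0 10
-10 1 9
-9 -5 14
-9 1 8
-8 -6 14
-8 1 7
-7 -7 14
-7 1 6
-6 -8 14
-6 1 5
-5 -9 14
-5 1 4
-4 -9 13
-4 0 4
-3 -9 12
-3 -1 4
-2 -9 11
-2 -2 4
-1 -9 10
-1 -3 4
0 -9 9
0 -8 8
0 -7 7
0 -6 6
0 -5 5
0 -4 4

Derivation:
Walk ring at distance 5 from (-5, -4, 9):
Start at center + D4*5 = (-10, -4, 14)
  hex 0: (-10, -4, 14)
  hex 1: (-9, -5, 14)
  hex 2: (-8, -6, 14)
  hex 3: (-7, -7, 14)
  hex 4: (-6, -8, 14)
  hex 5: (-5, -9, 14)
  hex 6: (-4, -9, 13)
  hex 7: (-3, -9, 12)
  hex 8: (-2, -9, 11)
  hex 9: (-1, -9, 10)
  hex 10: (0, -9, 9)
  hex 11: (0, -8, 8)
  hex 12: (0, -7, 7)
  hex 13: (0, -6, 6)
  hex 14: (0, -5, 5)
  hex 15: (0, -4, 4)
  hex 16: (-1, -3, 4)
  hex 17: (-2, -2, 4)
  hex 18: (-3, -1, 4)
  hex 19: (-4, 0, 4)
  hex 20: (-5, 1, 4)
  hex 21: (-6, 1, 5)
  hex 22: (-7, 1, 6)
  hex 23: (-8, 1, 7)
  hex 24: (-9, 1, 8)
  hex 25: (-10, 1, 9)
  hex 26: (-10, 0, 10)
  hex 27: (-10, -1, 11)
  hex 28: (-10, -2, 12)
  hex 29: (-10, -3, 13)
Sorted: 30 hexes.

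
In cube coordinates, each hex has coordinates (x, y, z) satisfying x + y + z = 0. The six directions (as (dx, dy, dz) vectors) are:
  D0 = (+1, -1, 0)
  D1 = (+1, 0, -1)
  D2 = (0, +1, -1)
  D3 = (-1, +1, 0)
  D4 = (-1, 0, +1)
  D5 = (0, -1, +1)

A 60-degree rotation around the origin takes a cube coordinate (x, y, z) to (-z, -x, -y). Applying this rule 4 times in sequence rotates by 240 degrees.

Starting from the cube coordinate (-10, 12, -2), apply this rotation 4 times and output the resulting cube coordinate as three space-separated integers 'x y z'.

Start: (-10, 12, -2)
Step 1: (-10, 12, -2) -> (-(-2), -(-10), -(12)) = (2, 10, -12)
Step 2: (2, 10, -12) -> (-(-12), -(2), -(10)) = (12, -2, -10)
Step 3: (12, -2, -10) -> (-(-10), -(12), -(-2)) = (10, -12, 2)
Step 4: (10, -12, 2) -> (-(2), -(10), -(-12)) = (-2, -10, 12)

Answer: -2 -10 12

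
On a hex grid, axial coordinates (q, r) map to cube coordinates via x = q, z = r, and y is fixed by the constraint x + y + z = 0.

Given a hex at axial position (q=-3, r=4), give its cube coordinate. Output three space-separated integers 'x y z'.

x = q = -3
z = r = 4
y = -x - z = -(-3) - (4) = -1

Answer: -3 -1 4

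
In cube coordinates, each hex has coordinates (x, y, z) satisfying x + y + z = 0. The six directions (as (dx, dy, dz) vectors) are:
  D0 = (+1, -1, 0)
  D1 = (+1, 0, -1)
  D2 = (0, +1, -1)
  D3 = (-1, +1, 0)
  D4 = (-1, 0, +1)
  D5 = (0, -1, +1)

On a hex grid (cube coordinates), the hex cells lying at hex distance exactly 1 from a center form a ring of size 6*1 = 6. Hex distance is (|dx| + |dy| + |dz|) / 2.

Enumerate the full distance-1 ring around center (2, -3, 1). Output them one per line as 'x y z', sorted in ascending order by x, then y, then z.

Answer: 1 -3 2
1 -2 1
2 -4 2
2 -2 0
3 -4 1
3 -3 0

Derivation:
Walk ring at distance 1 from (2, -3, 1):
Start at center + D4*1 = (1, -3, 2)
  hex 0: (1, -3, 2)
  hex 1: (2, -4, 2)
  hex 2: (3, -4, 1)
  hex 3: (3, -3, 0)
  hex 4: (2, -2, 0)
  hex 5: (1, -2, 1)
Sorted: 6 hexes.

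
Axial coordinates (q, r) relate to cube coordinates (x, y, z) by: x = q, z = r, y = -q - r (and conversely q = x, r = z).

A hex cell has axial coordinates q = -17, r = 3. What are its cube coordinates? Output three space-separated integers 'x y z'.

Answer: -17 14 3

Derivation:
x = q = -17
z = r = 3
y = -x - z = -(-17) - (3) = 14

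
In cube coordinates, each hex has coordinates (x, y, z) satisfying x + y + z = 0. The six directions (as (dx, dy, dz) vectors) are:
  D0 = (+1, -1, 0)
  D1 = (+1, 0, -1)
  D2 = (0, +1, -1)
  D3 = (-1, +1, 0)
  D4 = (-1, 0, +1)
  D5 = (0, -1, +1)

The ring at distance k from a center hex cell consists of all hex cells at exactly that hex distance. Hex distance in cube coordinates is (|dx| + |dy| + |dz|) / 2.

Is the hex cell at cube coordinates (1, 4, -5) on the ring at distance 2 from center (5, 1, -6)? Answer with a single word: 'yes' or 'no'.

Answer: no

Derivation:
|px - cx| = |1 - 5| = 4
|py - cy| = |4 - 1| = 3
|pz - cz| = |-5 - (-6)| = 1
distance = (4+3+1)/2 = 8/2 = 4
radius = 2; distance != radius -> no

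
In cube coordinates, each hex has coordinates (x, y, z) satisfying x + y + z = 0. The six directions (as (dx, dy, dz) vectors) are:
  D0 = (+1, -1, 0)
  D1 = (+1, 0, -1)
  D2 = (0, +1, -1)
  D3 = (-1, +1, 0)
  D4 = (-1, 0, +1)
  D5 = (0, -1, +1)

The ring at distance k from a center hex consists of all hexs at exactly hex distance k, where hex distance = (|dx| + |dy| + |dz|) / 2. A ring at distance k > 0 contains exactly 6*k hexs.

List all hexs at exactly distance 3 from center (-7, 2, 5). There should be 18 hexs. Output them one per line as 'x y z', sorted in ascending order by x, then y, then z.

Answer: -10 2 8
-10 3 7
-10 4 6
-10 5 5
-9 1 8
-9 5 4
-8 0 8
-8 5 3
-7 -1 8
-7 5 2
-6 -1 7
-6 4 2
-5 -1 6
-5 3 2
-4 -1 5
-4 0 4
-4 1 3
-4 2 2

Derivation:
Walk ring at distance 3 from (-7, 2, 5):
Start at center + D4*3 = (-10, 2, 8)
  hex 0: (-10, 2, 8)
  hex 1: (-9, 1, 8)
  hex 2: (-8, 0, 8)
  hex 3: (-7, -1, 8)
  hex 4: (-6, -1, 7)
  hex 5: (-5, -1, 6)
  hex 6: (-4, -1, 5)
  hex 7: (-4, 0, 4)
  hex 8: (-4, 1, 3)
  hex 9: (-4, 2, 2)
  hex 10: (-5, 3, 2)
  hex 11: (-6, 4, 2)
  hex 12: (-7, 5, 2)
  hex 13: (-8, 5, 3)
  hex 14: (-9, 5, 4)
  hex 15: (-10, 5, 5)
  hex 16: (-10, 4, 6)
  hex 17: (-10, 3, 7)
Sorted: 18 hexes.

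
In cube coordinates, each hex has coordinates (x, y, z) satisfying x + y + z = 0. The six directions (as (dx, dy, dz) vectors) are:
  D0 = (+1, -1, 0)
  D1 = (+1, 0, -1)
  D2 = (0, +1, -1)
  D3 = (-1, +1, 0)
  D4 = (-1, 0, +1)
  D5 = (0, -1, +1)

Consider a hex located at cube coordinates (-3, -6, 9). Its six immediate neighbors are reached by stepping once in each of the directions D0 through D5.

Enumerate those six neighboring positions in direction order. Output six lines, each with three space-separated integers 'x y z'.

Answer: -2 -7 9
-2 -6 8
-3 -5 8
-4 -5 9
-4 -6 10
-3 -7 10

Derivation:
Center: (-3, -6, 9). Add each direction:
  D0: (-3, -6, 9) + (1, -1, 0) = (-2, -7, 9)
  D1: (-3, -6, 9) + (1, 0, -1) = (-2, -6, 8)
  D2: (-3, -6, 9) + (0, 1, -1) = (-3, -5, 8)
  D3: (-3, -6, 9) + (-1, 1, 0) = (-4, -5, 9)
  D4: (-3, -6, 9) + (-1, 0, 1) = (-4, -6, 10)
  D5: (-3, -6, 9) + (0, -1, 1) = (-3, -7, 10)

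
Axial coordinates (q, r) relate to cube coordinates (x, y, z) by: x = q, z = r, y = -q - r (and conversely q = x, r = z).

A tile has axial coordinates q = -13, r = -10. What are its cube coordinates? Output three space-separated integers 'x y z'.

x = q = -13
z = r = -10
y = -x - z = -(-13) - (-10) = 23

Answer: -13 23 -10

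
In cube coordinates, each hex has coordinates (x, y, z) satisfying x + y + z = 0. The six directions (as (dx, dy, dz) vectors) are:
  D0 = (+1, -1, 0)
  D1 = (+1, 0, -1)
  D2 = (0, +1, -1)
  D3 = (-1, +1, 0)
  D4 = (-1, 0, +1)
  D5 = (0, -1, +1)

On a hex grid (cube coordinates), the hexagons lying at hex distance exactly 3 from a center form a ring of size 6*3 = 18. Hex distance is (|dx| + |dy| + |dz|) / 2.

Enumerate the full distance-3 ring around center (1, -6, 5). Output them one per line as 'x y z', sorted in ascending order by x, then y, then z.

Answer: -2 -6 8
-2 -5 7
-2 -4 6
-2 -3 5
-1 -7 8
-1 -3 4
0 -8 8
0 -3 3
1 -9 8
1 -3 2
2 -9 7
2 -4 2
3 -9 6
3 -5 2
4 -9 5
4 -8 4
4 -7 3
4 -6 2

Derivation:
Walk ring at distance 3 from (1, -6, 5):
Start at center + D4*3 = (-2, -6, 8)
  hex 0: (-2, -6, 8)
  hex 1: (-1, -7, 8)
  hex 2: (0, -8, 8)
  hex 3: (1, -9, 8)
  hex 4: (2, -9, 7)
  hex 5: (3, -9, 6)
  hex 6: (4, -9, 5)
  hex 7: (4, -8, 4)
  hex 8: (4, -7, 3)
  hex 9: (4, -6, 2)
  hex 10: (3, -5, 2)
  hex 11: (2, -4, 2)
  hex 12: (1, -3, 2)
  hex 13: (0, -3, 3)
  hex 14: (-1, -3, 4)
  hex 15: (-2, -3, 5)
  hex 16: (-2, -4, 6)
  hex 17: (-2, -5, 7)
Sorted: 18 hexes.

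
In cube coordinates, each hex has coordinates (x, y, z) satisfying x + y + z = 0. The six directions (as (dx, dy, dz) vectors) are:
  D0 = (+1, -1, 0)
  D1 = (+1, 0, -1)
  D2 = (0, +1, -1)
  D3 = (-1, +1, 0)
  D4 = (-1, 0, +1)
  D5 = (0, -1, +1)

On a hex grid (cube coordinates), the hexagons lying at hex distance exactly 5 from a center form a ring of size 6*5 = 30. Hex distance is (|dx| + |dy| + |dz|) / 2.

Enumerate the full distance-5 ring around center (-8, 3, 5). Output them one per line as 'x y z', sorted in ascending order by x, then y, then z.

Walk ring at distance 5 from (-8, 3, 5):
Start at center + D4*5 = (-13, 3, 10)
  hex 0: (-13, 3, 10)
  hex 1: (-12, 2, 10)
  hex 2: (-11, 1, 10)
  hex 3: (-10, 0, 10)
  hex 4: (-9, -1, 10)
  hex 5: (-8, -2, 10)
  hex 6: (-7, -2, 9)
  hex 7: (-6, -2, 8)
  hex 8: (-5, -2, 7)
  hex 9: (-4, -2, 6)
  hex 10: (-3, -2, 5)
  hex 11: (-3, -1, 4)
  hex 12: (-3, 0, 3)
  hex 13: (-3, 1, 2)
  hex 14: (-3, 2, 1)
  hex 15: (-3, 3, 0)
  hex 16: (-4, 4, 0)
  hex 17: (-5, 5, 0)
  hex 18: (-6, 6, 0)
  hex 19: (-7, 7, 0)
  hex 20: (-8, 8, 0)
  hex 21: (-9, 8, 1)
  hex 22: (-10, 8, 2)
  hex 23: (-11, 8, 3)
  hex 24: (-12, 8, 4)
  hex 25: (-13, 8, 5)
  hex 26: (-13, 7, 6)
  hex 27: (-13, 6, 7)
  hex 28: (-13, 5, 8)
  hex 29: (-13, 4, 9)
Sorted: 30 hexes.

Answer: -13 3 10
-13 4 9
-13 5 8
-13 6 7
-13 7 6
-13 8 5
-12 2 10
-12 8 4
-11 1 10
-11 8 3
-10 0 10
-10 8 2
-9 -1 10
-9 8 1
-8 -2 10
-8 8 0
-7 -2 9
-7 7 0
-6 -2 8
-6 6 0
-5 -2 7
-5 5 0
-4 -2 6
-4 4 0
-3 -2 5
-3 -1 4
-3 0 3
-3 1 2
-3 2 1
-3 3 0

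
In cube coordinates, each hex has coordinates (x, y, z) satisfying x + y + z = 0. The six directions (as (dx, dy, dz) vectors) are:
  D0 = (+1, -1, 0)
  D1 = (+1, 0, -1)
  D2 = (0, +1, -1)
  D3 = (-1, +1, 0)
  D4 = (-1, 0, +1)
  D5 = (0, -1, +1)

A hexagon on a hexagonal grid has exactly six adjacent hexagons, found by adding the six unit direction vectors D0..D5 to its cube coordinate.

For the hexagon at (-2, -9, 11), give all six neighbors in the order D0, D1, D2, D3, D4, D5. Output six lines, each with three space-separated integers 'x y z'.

Center: (-2, -9, 11). Add each direction:
  D0: (-2, -9, 11) + (1, -1, 0) = (-1, -10, 11)
  D1: (-2, -9, 11) + (1, 0, -1) = (-1, -9, 10)
  D2: (-2, -9, 11) + (0, 1, -1) = (-2, -8, 10)
  D3: (-2, -9, 11) + (-1, 1, 0) = (-3, -8, 11)
  D4: (-2, -9, 11) + (-1, 0, 1) = (-3, -9, 12)
  D5: (-2, -9, 11) + (0, -1, 1) = (-2, -10, 12)

Answer: -1 -10 11
-1 -9 10
-2 -8 10
-3 -8 11
-3 -9 12
-2 -10 12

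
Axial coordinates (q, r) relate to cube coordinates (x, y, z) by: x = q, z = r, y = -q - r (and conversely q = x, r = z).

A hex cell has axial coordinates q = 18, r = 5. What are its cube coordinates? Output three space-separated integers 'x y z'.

Answer: 18 -23 5

Derivation:
x = q = 18
z = r = 5
y = -x - z = -(18) - (5) = -23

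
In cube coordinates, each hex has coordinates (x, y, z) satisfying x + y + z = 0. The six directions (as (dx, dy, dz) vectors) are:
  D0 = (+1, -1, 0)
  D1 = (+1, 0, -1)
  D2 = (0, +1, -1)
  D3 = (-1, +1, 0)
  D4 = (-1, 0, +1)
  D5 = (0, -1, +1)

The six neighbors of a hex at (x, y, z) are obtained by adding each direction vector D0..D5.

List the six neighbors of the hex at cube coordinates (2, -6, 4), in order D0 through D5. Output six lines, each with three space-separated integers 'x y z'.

Center: (2, -6, 4). Add each direction:
  D0: (2, -6, 4) + (1, -1, 0) = (3, -7, 4)
  D1: (2, -6, 4) + (1, 0, -1) = (3, -6, 3)
  D2: (2, -6, 4) + (0, 1, -1) = (2, -5, 3)
  D3: (2, -6, 4) + (-1, 1, 0) = (1, -5, 4)
  D4: (2, -6, 4) + (-1, 0, 1) = (1, -6, 5)
  D5: (2, -6, 4) + (0, -1, 1) = (2, -7, 5)

Answer: 3 -7 4
3 -6 3
2 -5 3
1 -5 4
1 -6 5
2 -7 5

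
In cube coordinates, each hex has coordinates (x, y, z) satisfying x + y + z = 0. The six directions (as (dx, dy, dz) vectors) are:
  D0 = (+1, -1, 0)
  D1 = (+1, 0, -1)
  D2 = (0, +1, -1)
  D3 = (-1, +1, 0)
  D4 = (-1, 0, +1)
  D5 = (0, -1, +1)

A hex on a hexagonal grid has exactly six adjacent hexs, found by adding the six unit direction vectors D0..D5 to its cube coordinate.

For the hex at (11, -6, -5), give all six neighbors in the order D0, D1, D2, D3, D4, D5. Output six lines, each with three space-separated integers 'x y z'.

Answer: 12 -7 -5
12 -6 -6
11 -5 -6
10 -5 -5
10 -6 -4
11 -7 -4

Derivation:
Center: (11, -6, -5). Add each direction:
  D0: (11, -6, -5) + (1, -1, 0) = (12, -7, -5)
  D1: (11, -6, -5) + (1, 0, -1) = (12, -6, -6)
  D2: (11, -6, -5) + (0, 1, -1) = (11, -5, -6)
  D3: (11, -6, -5) + (-1, 1, 0) = (10, -5, -5)
  D4: (11, -6, -5) + (-1, 0, 1) = (10, -6, -4)
  D5: (11, -6, -5) + (0, -1, 1) = (11, -7, -4)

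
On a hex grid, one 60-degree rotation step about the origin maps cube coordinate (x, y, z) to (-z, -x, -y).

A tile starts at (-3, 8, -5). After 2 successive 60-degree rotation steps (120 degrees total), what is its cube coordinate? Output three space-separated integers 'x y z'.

Answer: 8 -5 -3

Derivation:
Start: (-3, 8, -5)
Step 1: (-3, 8, -5) -> (-(-5), -(-3), -(8)) = (5, 3, -8)
Step 2: (5, 3, -8) -> (-(-8), -(5), -(3)) = (8, -5, -3)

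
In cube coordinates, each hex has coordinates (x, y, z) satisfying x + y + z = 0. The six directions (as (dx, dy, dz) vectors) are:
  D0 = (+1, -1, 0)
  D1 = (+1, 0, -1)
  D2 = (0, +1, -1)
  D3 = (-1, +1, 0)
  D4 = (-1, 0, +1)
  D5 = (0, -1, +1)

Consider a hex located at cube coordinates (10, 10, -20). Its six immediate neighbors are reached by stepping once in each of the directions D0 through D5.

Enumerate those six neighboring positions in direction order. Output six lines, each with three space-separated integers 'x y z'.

Answer: 11 9 -20
11 10 -21
10 11 -21
9 11 -20
9 10 -19
10 9 -19

Derivation:
Center: (10, 10, -20). Add each direction:
  D0: (10, 10, -20) + (1, -1, 0) = (11, 9, -20)
  D1: (10, 10, -20) + (1, 0, -1) = (11, 10, -21)
  D2: (10, 10, -20) + (0, 1, -1) = (10, 11, -21)
  D3: (10, 10, -20) + (-1, 1, 0) = (9, 11, -20)
  D4: (10, 10, -20) + (-1, 0, 1) = (9, 10, -19)
  D5: (10, 10, -20) + (0, -1, 1) = (10, 9, -19)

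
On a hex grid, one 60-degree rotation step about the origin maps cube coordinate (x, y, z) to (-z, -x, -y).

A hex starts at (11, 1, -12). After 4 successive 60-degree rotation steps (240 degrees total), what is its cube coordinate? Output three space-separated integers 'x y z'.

Answer: -12 11 1

Derivation:
Start: (11, 1, -12)
Step 1: (11, 1, -12) -> (-(-12), -(11), -(1)) = (12, -11, -1)
Step 2: (12, -11, -1) -> (-(-1), -(12), -(-11)) = (1, -12, 11)
Step 3: (1, -12, 11) -> (-(11), -(1), -(-12)) = (-11, -1, 12)
Step 4: (-11, -1, 12) -> (-(12), -(-11), -(-1)) = (-12, 11, 1)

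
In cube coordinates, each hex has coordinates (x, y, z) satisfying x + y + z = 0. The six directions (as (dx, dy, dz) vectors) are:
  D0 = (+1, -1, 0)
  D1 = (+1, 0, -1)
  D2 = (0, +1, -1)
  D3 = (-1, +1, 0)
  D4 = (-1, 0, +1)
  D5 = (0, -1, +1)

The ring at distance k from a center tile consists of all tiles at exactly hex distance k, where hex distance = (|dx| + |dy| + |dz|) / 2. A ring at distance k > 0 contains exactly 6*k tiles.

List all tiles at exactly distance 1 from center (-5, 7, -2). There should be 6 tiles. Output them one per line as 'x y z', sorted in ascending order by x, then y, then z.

Answer: -6 7 -1
-6 8 -2
-5 6 -1
-5 8 -3
-4 6 -2
-4 7 -3

Derivation:
Walk ring at distance 1 from (-5, 7, -2):
Start at center + D4*1 = (-6, 7, -1)
  hex 0: (-6, 7, -1)
  hex 1: (-5, 6, -1)
  hex 2: (-4, 6, -2)
  hex 3: (-4, 7, -3)
  hex 4: (-5, 8, -3)
  hex 5: (-6, 8, -2)
Sorted: 6 hexes.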